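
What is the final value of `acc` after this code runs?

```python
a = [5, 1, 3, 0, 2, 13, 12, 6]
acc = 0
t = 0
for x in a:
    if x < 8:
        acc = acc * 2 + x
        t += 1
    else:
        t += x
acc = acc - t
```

179

x=5: <8, acc = 0*2+5 = 5; t=1
x=1: <8, acc = 5*2+1 = 11; t=2
x=3: <8, acc = 11*2+3 = 25; t=3
x=0: <8, acc = 25*2+0 = 50; t=4
x=2: <8, acc = 50*2+2 = 102; t=5
x=13: not <8; t=18
x=12: not <8; t=30
x=6: <8, acc = 102*2+6 = 210; t=31
acc-t = 210-31 = 179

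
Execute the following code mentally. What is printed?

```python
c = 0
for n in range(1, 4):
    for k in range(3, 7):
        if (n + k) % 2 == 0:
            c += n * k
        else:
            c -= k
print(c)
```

24

n=1,k=3: even sum, c = 0+3 = 3
n=1,k=4: odd sum, c = 3-4 = -1
n=1,k=5: even sum, c = (-1)+5 = 4
n=1,k=6: odd sum, c = 4-6 = -2
n=2,k=3: odd sum, c = (-2)-3 = -5
n=2,k=4: even sum, c = (-5)+8 = 3
n=2,k=5: odd sum, c = 3-5 = -2
n=2,k=6: even sum, c = (-2)+12 = 10
n=3,k=3: even sum, c = 10+9 = 19
n=3,k=4: odd sum, c = 19-4 = 15
n=3,k=5: even sum, c = 15+15 = 30
n=3,k=6: odd sum, c = 30-6 = 24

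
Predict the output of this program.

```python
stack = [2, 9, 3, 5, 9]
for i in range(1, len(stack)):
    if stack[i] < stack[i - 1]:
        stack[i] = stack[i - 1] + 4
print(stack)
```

[2, 9, 13, 17, 21]

i=1: 9>=2, unchanged → [2, 9, 3, 5, 9]
i=2: 3<9, stack[2] = 9+4 = 13 → [2, 9, 13, 5, 9]
i=3: 5<13, stack[3] = 13+4 = 17 → [2, 9, 13, 17, 9]
i=4: 9<17, stack[4] = 17+4 = 21 → [2, 9, 13, 17, 21]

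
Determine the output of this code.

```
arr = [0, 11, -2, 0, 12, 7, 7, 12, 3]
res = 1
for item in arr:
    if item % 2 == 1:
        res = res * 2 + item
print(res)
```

item=0: not odd
item=11: odd, res = 1*2+11 = 13
item=-2: not odd
item=0: not odd
item=12: not odd
item=7: odd, res = 13*2+7 = 33
item=7: odd, res = 33*2+7 = 73
item=12: not odd
item=3: odd, res = 73*2+3 = 149

149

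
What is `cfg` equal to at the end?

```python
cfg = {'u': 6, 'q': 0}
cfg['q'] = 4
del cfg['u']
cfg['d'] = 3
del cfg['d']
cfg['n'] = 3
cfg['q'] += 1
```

{'q': 5, 'n': 3}

cfg['q'] = 4 → {'u': 6, 'q': 4}
del 'u' → {'q': 4}
cfg['d'] = 3 → {'q': 4, 'd': 3}
del 'd' → {'q': 4}
cfg['n'] = 3 → {'q': 4, 'n': 3}
cfg['q'] = 4+1 = 5 → {'q': 5, 'n': 3}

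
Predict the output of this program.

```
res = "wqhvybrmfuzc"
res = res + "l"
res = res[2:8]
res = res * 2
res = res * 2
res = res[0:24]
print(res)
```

+ 'l' → 'wqhvybrmfuzcl'
slice [2:8] → 'hvybrm'
repeat ×2 → 'hvybrmhvybrm'
repeat ×2 → 'hvybrmhvybrmhvybrmhvybrm'
slice [0:24] → 'hvybrmhvybrmhvybrmhvybrm'

hvybrmhvybrmhvybrmhvybrm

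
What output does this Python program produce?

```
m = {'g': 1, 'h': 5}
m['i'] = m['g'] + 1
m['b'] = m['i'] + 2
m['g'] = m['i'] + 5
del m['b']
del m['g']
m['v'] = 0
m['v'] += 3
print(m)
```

{'h': 5, 'i': 2, 'v': 3}

m['i'] = m['g']+1 = 2 → {'g': 1, 'h': 5, 'i': 2}
m['b'] = m['i']+2 = 4 → {'g': 1, 'h': 5, 'i': 2, 'b': 4}
m['g'] = m['i']+5 = 7 → {'g': 7, 'h': 5, 'i': 2, 'b': 4}
del 'b' → {'g': 7, 'h': 5, 'i': 2}
del 'g' → {'h': 5, 'i': 2}
m['v'] = 0 → {'h': 5, 'i': 2, 'v': 0}
m['v'] = 0+3 = 3 → {'h': 5, 'i': 2, 'v': 3}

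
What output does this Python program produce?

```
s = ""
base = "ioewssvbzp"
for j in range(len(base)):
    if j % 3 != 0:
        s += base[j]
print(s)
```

oessbz

j=0: skip
j=1: add 'o' → 'o'
j=2: add 'e' → 'oe'
j=3: skip
j=4: add 's' → 'oes'
j=5: add 's' → 'oess'
j=6: skip
j=7: add 'b' → 'oessb'
j=8: add 'z' → 'oessbz'
j=9: skip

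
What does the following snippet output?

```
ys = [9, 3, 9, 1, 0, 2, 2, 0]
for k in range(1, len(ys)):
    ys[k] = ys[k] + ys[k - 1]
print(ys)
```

k=1: ys[1] = 3+9 = 12 → [9, 12, 9, 1, 0, 2, 2, 0]
k=2: ys[2] = 9+12 = 21 → [9, 12, 21, 1, 0, 2, 2, 0]
k=3: ys[3] = 1+21 = 22 → [9, 12, 21, 22, 0, 2, 2, 0]
k=4: ys[4] = 0+22 = 22 → [9, 12, 21, 22, 22, 2, 2, 0]
k=5: ys[5] = 2+22 = 24 → [9, 12, 21, 22, 22, 24, 2, 0]
k=6: ys[6] = 2+24 = 26 → [9, 12, 21, 22, 22, 24, 26, 0]
k=7: ys[7] = 0+26 = 26 → [9, 12, 21, 22, 22, 24, 26, 26]

[9, 12, 21, 22, 22, 24, 26, 26]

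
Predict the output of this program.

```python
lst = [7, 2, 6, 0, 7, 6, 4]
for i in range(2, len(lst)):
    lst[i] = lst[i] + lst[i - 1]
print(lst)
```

[7, 2, 8, 8, 15, 21, 25]

i=2: lst[2] = 6+2 = 8 → [7, 2, 8, 0, 7, 6, 4]
i=3: lst[3] = 0+8 = 8 → [7, 2, 8, 8, 7, 6, 4]
i=4: lst[4] = 7+8 = 15 → [7, 2, 8, 8, 15, 6, 4]
i=5: lst[5] = 6+15 = 21 → [7, 2, 8, 8, 15, 21, 4]
i=6: lst[6] = 4+21 = 25 → [7, 2, 8, 8, 15, 21, 25]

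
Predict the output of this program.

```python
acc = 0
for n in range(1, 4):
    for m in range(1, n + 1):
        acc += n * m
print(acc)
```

n=1,m=1: acc = 0+1 = 1
n=2,m=1: acc = 1+2 = 3
n=2,m=2: acc = 3+4 = 7
n=3,m=1: acc = 7+3 = 10
n=3,m=2: acc = 10+6 = 16
n=3,m=3: acc = 16+9 = 25

25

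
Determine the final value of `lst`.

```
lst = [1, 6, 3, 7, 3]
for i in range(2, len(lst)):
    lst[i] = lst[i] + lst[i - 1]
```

i=2: lst[2] = 3+6 = 9 → [1, 6, 9, 7, 3]
i=3: lst[3] = 7+9 = 16 → [1, 6, 9, 16, 3]
i=4: lst[4] = 3+16 = 19 → [1, 6, 9, 16, 19]

[1, 6, 9, 16, 19]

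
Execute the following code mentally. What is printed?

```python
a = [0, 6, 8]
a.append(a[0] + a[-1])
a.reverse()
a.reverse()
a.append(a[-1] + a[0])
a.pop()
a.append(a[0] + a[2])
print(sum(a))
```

append a[0]+a[-1] = 0+8 = 8 → [0, 6, 8, 8]
reverse → [8, 8, 6, 0]
reverse → [0, 6, 8, 8]
append a[-1]+a[0] = 8+0 = 8 → [0, 6, 8, 8, 8]
pop() removes 8 → [0, 6, 8, 8]
append a[0]+a[2] = 0+8 = 8 → [0, 6, 8, 8, 8]
sum = 30

30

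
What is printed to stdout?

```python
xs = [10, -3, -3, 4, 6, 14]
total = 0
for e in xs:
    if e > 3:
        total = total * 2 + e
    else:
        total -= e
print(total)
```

170

e=10: >3, total = 0*2+10 = 10
e=-3: not >3, total = 10-(-3) = 13
e=-3: not >3, total = 13-(-3) = 16
e=4: >3, total = 16*2+4 = 36
e=6: >3, total = 36*2+6 = 78
e=14: >3, total = 78*2+14 = 170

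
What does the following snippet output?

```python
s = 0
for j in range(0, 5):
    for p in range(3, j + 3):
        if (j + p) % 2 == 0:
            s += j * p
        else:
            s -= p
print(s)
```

j=1,p=3: even sum, s = 0+3 = 3
j=2,p=3: odd sum, s = 3-3 = 0
j=2,p=4: even sum, s = 0+8 = 8
j=3,p=3: even sum, s = 8+9 = 17
j=3,p=4: odd sum, s = 17-4 = 13
j=3,p=5: even sum, s = 13+15 = 28
j=4,p=3: odd sum, s = 28-3 = 25
j=4,p=4: even sum, s = 25+16 = 41
j=4,p=5: odd sum, s = 41-5 = 36
j=4,p=6: even sum, s = 36+24 = 60

60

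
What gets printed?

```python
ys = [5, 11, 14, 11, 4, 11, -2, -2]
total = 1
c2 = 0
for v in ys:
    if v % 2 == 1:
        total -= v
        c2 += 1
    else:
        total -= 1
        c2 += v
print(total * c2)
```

-738

v=5: odd, total = 1-5 = -4; c2=1
v=11: odd, total = (-4)-11 = -15; c2=2
v=14: not odd, total = (-15)-1 = -16; c2=16
v=11: odd, total = (-16)-11 = -27; c2=17
v=4: not odd, total = (-27)-1 = -28; c2=21
v=11: odd, total = (-28)-11 = -39; c2=22
v=-2: not odd, total = (-39)-1 = -40; c2=20
v=-2: not odd, total = (-40)-1 = -41; c2=18
total*c2 = (-41)*18 = -738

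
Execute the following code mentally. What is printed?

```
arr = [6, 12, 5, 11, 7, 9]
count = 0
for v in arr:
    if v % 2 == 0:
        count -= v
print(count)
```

v=6: even, count = 0-6 = -6
v=12: even, count = (-6)-12 = -18
v=5: not even
v=11: not even
v=7: not even
v=9: not even

-18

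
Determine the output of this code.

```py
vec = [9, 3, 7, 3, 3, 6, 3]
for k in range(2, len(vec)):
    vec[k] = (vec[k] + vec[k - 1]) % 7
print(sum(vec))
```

k=2: vec[2] = (7+3)%7 = 3 → [9, 3, 3, 3, 3, 6, 3]
k=3: vec[3] = (3+3)%7 = 6 → [9, 3, 3, 6, 3, 6, 3]
k=4: vec[4] = (3+6)%7 = 2 → [9, 3, 3, 6, 2, 6, 3]
k=5: vec[5] = (6+2)%7 = 1 → [9, 3, 3, 6, 2, 1, 3]
k=6: vec[6] = (3+1)%7 = 4 → [9, 3, 3, 6, 2, 1, 4]
sum = 28

28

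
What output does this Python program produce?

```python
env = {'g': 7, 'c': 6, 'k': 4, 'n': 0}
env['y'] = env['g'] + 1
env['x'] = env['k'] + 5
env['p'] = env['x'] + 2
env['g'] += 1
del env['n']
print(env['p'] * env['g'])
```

88

env['y'] = env['g']+1 = 8 → {'g': 7, 'c': 6, 'k': 4, 'n': 0, 'y': 8}
env['x'] = env['k']+5 = 9 → {'g': 7, 'c': 6, 'k': 4, 'n': 0, 'y': 8, 'x': 9}
env['p'] = env['x']+2 = 11 → {'g': 7, 'c': 6, 'k': 4, 'n': 0, 'y': 8, 'x': 9, 'p': 11}
env['g'] = 7+1 = 8 → {'g': 8, 'c': 6, 'k': 4, 'n': 0, 'y': 8, 'x': 9, 'p': 11}
del 'n' → {'g': 8, 'c': 6, 'k': 4, 'y': 8, 'x': 9, 'p': 11}
env['p']*env['g'] = 11*8 = 88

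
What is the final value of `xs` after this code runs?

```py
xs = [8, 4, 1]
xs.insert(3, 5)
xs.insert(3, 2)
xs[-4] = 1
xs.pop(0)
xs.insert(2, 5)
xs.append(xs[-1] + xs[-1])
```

[1, 1, 5, 2, 5, 10]

insert 5 at 3 → [8, 4, 1, 5]
insert 2 at 3 → [8, 4, 1, 2, 5]
xs[-4] = 1 → [8, 1, 1, 2, 5]
pop(0) removes 8 → [1, 1, 2, 5]
insert 5 at 2 → [1, 1, 5, 2, 5]
append xs[-1]+xs[-1] = 5+5 = 10 → [1, 1, 5, 2, 5, 10]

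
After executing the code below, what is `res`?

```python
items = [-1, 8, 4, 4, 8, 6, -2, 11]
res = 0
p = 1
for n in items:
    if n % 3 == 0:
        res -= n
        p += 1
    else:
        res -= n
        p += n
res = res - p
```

-72

n=-1: not %3==0, res = 0-(-1) = 1; p=0
n=8: not %3==0, res = 1-8 = -7; p=8
n=4: not %3==0, res = (-7)-4 = -11; p=12
n=4: not %3==0, res = (-11)-4 = -15; p=16
n=8: not %3==0, res = (-15)-8 = -23; p=24
n=6: %3==0, res = (-23)-6 = -29; p=25
n=-2: not %3==0, res = (-29)-(-2) = -27; p=23
n=11: not %3==0, res = (-27)-11 = -38; p=34
res-p = (-38)-34 = -72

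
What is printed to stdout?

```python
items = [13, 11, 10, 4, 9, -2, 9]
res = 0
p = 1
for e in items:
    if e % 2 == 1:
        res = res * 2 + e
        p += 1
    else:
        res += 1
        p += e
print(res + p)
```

e=13: odd, res = 0*2+13 = 13; p=2
e=11: odd, res = 13*2+11 = 37; p=3
e=10: not odd, res = 37+1 = 38; p=13
e=4: not odd, res = 38+1 = 39; p=17
e=9: odd, res = 39*2+9 = 87; p=18
e=-2: not odd, res = 87+1 = 88; p=16
e=9: odd, res = 88*2+9 = 185; p=17
res+p = 185+17 = 202

202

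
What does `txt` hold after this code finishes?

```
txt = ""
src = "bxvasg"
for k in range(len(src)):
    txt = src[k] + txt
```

'gsavxb'

k=0: prepend 'b' → 'b'
k=1: prepend 'x' → 'xb'
k=2: prepend 'v' → 'vxb'
k=3: prepend 'a' → 'avxb'
k=4: prepend 's' → 'savxb'
k=5: prepend 'g' → 'gsavxb'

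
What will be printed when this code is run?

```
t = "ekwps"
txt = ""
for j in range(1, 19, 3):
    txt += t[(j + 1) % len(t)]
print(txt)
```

wepksw

j=1: add t[2]='w' → 'w'
j=4: add t[0]='e' → 'we'
j=7: add t[3]='p' → 'wep'
j=10: add t[1]='k' → 'wepk'
j=13: add t[4]='s' → 'wepks'
j=16: add t[2]='w' → 'wepksw'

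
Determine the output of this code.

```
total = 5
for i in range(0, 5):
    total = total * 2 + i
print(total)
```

186

i=0: total = 5*2+0 = 10
i=1: total = 10*2+1 = 21
i=2: total = 21*2+2 = 44
i=3: total = 44*2+3 = 91
i=4: total = 91*2+4 = 186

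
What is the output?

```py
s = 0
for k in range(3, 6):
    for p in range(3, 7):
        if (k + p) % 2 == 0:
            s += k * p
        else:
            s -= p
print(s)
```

k=3,p=3: even sum, s = 0+9 = 9
k=3,p=4: odd sum, s = 9-4 = 5
k=3,p=5: even sum, s = 5+15 = 20
k=3,p=6: odd sum, s = 20-6 = 14
k=4,p=3: odd sum, s = 14-3 = 11
k=4,p=4: even sum, s = 11+16 = 27
k=4,p=5: odd sum, s = 27-5 = 22
k=4,p=6: even sum, s = 22+24 = 46
k=5,p=3: even sum, s = 46+15 = 61
k=5,p=4: odd sum, s = 61-4 = 57
k=5,p=5: even sum, s = 57+25 = 82
k=5,p=6: odd sum, s = 82-6 = 76

76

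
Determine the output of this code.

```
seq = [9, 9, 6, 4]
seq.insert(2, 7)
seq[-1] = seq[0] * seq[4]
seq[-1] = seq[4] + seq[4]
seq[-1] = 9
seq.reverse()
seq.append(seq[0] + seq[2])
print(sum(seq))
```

56

insert 7 at 2 → [9, 9, 7, 6, 4]
seq[-1] = seq[0]*seq[4] = 9*4 = 36 → [9, 9, 7, 6, 36]
seq[-1] = seq[4]+seq[4] = 36+36 = 72 → [9, 9, 7, 6, 72]
seq[-1] = 9 → [9, 9, 7, 6, 9]
reverse → [9, 6, 7, 9, 9]
append seq[0]+seq[2] = 9+7 = 16 → [9, 6, 7, 9, 9, 16]
sum = 56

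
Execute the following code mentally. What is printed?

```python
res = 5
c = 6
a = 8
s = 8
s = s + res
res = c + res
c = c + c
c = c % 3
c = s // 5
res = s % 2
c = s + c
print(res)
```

1

s = 8+5 = 13
res = 6+5 = 11
c = 6+6 = 12
c = 12%3 = 0
c = 13//5 = 2
res = 13%2 = 1
c = 13+2 = 15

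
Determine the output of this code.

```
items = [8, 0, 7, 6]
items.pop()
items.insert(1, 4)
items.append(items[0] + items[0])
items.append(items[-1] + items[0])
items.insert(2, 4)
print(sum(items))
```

pop() removes 6 → [8, 0, 7]
insert 4 at 1 → [8, 4, 0, 7]
append items[0]+items[0] = 8+8 = 16 → [8, 4, 0, 7, 16]
append items[-1]+items[0] = 16+8 = 24 → [8, 4, 0, 7, 16, 24]
insert 4 at 2 → [8, 4, 4, 0, 7, 16, 24]
sum = 63

63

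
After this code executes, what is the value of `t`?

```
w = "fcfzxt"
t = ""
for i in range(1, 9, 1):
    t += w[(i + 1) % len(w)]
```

'fzxtfcfz'

i=1: add w[2]='f' → 'f'
i=2: add w[3]='z' → 'fz'
i=3: add w[4]='x' → 'fzx'
i=4: add w[5]='t' → 'fzxt'
i=5: add w[0]='f' → 'fzxtf'
i=6: add w[1]='c' → 'fzxtfc'
i=7: add w[2]='f' → 'fzxtfcf'
i=8: add w[3]='z' → 'fzxtfcfz'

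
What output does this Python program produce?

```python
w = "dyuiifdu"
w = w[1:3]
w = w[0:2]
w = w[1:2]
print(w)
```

u

slice [1:3] → 'yu'
slice [0:2] → 'yu'
slice [1:2] → 'u'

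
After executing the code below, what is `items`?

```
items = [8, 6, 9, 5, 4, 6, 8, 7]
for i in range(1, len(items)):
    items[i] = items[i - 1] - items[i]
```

[8, 2, -7, -12, -16, -22, -30, -37]

i=1: items[1] = 8-6 = 2 → [8, 2, 9, 5, 4, 6, 8, 7]
i=2: items[2] = 2-9 = -7 → [8, 2, -7, 5, 4, 6, 8, 7]
i=3: items[3] = (-7)-5 = -12 → [8, 2, -7, -12, 4, 6, 8, 7]
i=4: items[4] = (-12)-4 = -16 → [8, 2, -7, -12, -16, 6, 8, 7]
i=5: items[5] = (-16)-6 = -22 → [8, 2, -7, -12, -16, -22, 8, 7]
i=6: items[6] = (-22)-8 = -30 → [8, 2, -7, -12, -16, -22, -30, 7]
i=7: items[7] = (-30)-7 = -37 → [8, 2, -7, -12, -16, -22, -30, -37]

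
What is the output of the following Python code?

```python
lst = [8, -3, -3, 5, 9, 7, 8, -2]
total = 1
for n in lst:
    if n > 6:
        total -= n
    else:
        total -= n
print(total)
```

n=8: >6, total = 1-8 = -7
n=-3: not >6, total = (-7)-(-3) = -4
n=-3: not >6, total = (-4)-(-3) = -1
n=5: not >6, total = (-1)-5 = -6
n=9: >6, total = (-6)-9 = -15
n=7: >6, total = (-15)-7 = -22
n=8: >6, total = (-22)-8 = -30
n=-2: not >6, total = (-30)-(-2) = -28

-28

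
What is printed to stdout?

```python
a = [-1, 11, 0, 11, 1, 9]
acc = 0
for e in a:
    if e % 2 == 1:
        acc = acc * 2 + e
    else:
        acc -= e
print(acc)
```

e=-1: odd, acc = 0*2+(-1) = -1
e=11: odd, acc = (-1)*2+11 = 9
e=0: not odd, acc = 9-0 = 9
e=11: odd, acc = 9*2+11 = 29
e=1: odd, acc = 29*2+1 = 59
e=9: odd, acc = 59*2+9 = 127

127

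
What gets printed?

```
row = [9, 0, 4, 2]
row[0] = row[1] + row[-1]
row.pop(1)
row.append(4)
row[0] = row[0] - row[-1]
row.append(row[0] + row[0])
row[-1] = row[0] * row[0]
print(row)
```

row[0] = row[1]+row[-1] = 0+2 = 2 → [2, 0, 4, 2]
pop(1) removes 0 → [2, 4, 2]
append 4 → [2, 4, 2, 4]
row[0] = row[0]-row[-1] = 2-4 = -2 → [-2, 4, 2, 4]
append row[0]+row[0] = (-2)+(-2) = -4 → [-2, 4, 2, 4, -4]
row[-1] = row[0]*row[0] = (-2)*(-2) = 4 → [-2, 4, 2, 4, 4]

[-2, 4, 2, 4, 4]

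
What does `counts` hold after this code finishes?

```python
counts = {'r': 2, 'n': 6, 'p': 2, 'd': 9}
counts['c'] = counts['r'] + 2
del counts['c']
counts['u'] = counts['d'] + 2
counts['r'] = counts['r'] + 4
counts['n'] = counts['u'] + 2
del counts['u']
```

counts['c'] = counts['r']+2 = 4 → {'r': 2, 'n': 6, 'p': 2, 'd': 9, 'c': 4}
del 'c' → {'r': 2, 'n': 6, 'p': 2, 'd': 9}
counts['u'] = counts['d']+2 = 11 → {'r': 2, 'n': 6, 'p': 2, 'd': 9, 'u': 11}
counts['r'] = counts['r']+4 = 6 → {'r': 6, 'n': 6, 'p': 2, 'd': 9, 'u': 11}
counts['n'] = counts['u']+2 = 13 → {'r': 6, 'n': 13, 'p': 2, 'd': 9, 'u': 11}
del 'u' → {'r': 6, 'n': 13, 'p': 2, 'd': 9}

{'r': 6, 'n': 13, 'p': 2, 'd': 9}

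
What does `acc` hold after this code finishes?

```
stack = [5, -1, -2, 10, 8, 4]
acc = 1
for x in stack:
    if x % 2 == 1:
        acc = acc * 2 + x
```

x=5: odd, acc = 1*2+5 = 7
x=-1: odd, acc = 7*2+(-1) = 13
x=-2: not odd
x=10: not odd
x=8: not odd
x=4: not odd

13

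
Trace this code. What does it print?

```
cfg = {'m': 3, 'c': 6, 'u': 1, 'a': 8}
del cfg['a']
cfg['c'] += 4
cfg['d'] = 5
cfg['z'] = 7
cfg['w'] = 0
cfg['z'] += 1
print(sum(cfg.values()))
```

27

del 'a' → {'m': 3, 'c': 6, 'u': 1}
cfg['c'] = 6+4 = 10 → {'m': 3, 'c': 10, 'u': 1}
cfg['d'] = 5 → {'m': 3, 'c': 10, 'u': 1, 'd': 5}
cfg['z'] = 7 → {'m': 3, 'c': 10, 'u': 1, 'd': 5, 'z': 7}
cfg['w'] = 0 → {'m': 3, 'c': 10, 'u': 1, 'd': 5, 'z': 7, 'w': 0}
cfg['z'] = 7+1 = 8 → {'m': 3, 'c': 10, 'u': 1, 'd': 5, 'z': 8, 'w': 0}
sum of values = 27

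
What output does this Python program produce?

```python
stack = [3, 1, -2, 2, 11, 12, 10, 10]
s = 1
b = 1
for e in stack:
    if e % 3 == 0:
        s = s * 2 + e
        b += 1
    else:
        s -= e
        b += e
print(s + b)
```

e=3: %3==0, s = 1*2+3 = 5; b=2
e=1: not %3==0, s = 5-1 = 4; b=3
e=-2: not %3==0, s = 4-(-2) = 6; b=1
e=2: not %3==0, s = 6-2 = 4; b=3
e=11: not %3==0, s = 4-11 = -7; b=14
e=12: %3==0, s = (-7)*2+12 = -2; b=15
e=10: not %3==0, s = (-2)-10 = -12; b=25
e=10: not %3==0, s = (-12)-10 = -22; b=35
s+b = (-22)+35 = 13

13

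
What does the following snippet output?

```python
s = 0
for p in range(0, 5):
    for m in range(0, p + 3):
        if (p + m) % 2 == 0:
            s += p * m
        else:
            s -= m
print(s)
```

p=0,m=0: even sum, s = 0+0 = 0
p=0,m=1: odd sum, s = 0-1 = -1
p=0,m=2: even sum, s = (-1)+0 = -1
p=1,m=0: odd sum, s = (-1)-0 = -1
p=1,m=1: even sum, s = (-1)+1 = 0
p=1,m=2: odd sum, s = 0-2 = -2
p=1,m=3: even sum, s = (-2)+3 = 1
p=2,m=0: even sum, s = 1+0 = 1
p=2,m=1: odd sum, s = 1-1 = 0
p=2,m=2: even sum, s = 0+4 = 4
p=2,m=3: odd sum, s = 4-3 = 1
p=2,m=4: even sum, s = 1+8 = 9
p=3,m=0: odd sum, s = 9-0 = 9
p=3,m=1: even sum, s = 9+3 = 12
p=3,m=2: odd sum, s = 12-2 = 10
p=3,m=3: even sum, s = 10+9 = 19
p=3,m=4: odd sum, s = 19-4 = 15
p=3,m=5: even sum, s = 15+15 = 30
p=4,m=0: even sum, s = 30+0 = 30
p=4,m=1: odd sum, s = 30-1 = 29
p=4,m=2: even sum, s = 29+8 = 37
p=4,m=3: odd sum, s = 37-3 = 34
p=4,m=4: even sum, s = 34+16 = 50
p=4,m=5: odd sum, s = 50-5 = 45
p=4,m=6: even sum, s = 45+24 = 69

69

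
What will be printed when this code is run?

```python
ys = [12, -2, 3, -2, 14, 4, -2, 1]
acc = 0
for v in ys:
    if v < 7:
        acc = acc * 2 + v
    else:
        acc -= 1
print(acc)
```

-91

v=12: not <7, acc = 0-1 = -1
v=-2: <7, acc = (-1)*2+(-2) = -4
v=3: <7, acc = (-4)*2+3 = -5
v=-2: <7, acc = (-5)*2+(-2) = -12
v=14: not <7, acc = (-12)-1 = -13
v=4: <7, acc = (-13)*2+4 = -22
v=-2: <7, acc = (-22)*2+(-2) = -46
v=1: <7, acc = (-46)*2+1 = -91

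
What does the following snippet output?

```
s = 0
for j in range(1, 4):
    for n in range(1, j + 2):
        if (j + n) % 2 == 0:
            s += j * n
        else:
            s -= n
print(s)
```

5

j=1,n=1: even sum, s = 0+1 = 1
j=1,n=2: odd sum, s = 1-2 = -1
j=2,n=1: odd sum, s = (-1)-1 = -2
j=2,n=2: even sum, s = (-2)+4 = 2
j=2,n=3: odd sum, s = 2-3 = -1
j=3,n=1: even sum, s = (-1)+3 = 2
j=3,n=2: odd sum, s = 2-2 = 0
j=3,n=3: even sum, s = 0+9 = 9
j=3,n=4: odd sum, s = 9-4 = 5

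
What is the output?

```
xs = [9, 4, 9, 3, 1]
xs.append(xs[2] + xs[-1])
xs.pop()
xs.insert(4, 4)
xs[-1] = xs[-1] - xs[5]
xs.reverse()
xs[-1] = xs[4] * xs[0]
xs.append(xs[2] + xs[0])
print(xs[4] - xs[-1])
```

append xs[2]+xs[-1] = 9+1 = 10 → [9, 4, 9, 3, 1, 10]
pop() removes 10 → [9, 4, 9, 3, 1]
insert 4 at 4 → [9, 4, 9, 3, 4, 1]
xs[-1] = xs[-1]-xs[5] = 1-1 = 0 → [9, 4, 9, 3, 4, 0]
reverse → [0, 4, 3, 9, 4, 9]
xs[-1] = xs[4]*xs[0] = 4*0 = 0 → [0, 4, 3, 9, 4, 0]
append xs[2]+xs[0] = 3+0 = 3 → [0, 4, 3, 9, 4, 0, 3]
xs[4]-xs[-1] = 4-3 = 1

1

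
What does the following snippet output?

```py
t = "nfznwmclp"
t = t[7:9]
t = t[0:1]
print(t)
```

l

slice [7:9] → 'lp'
slice [0:1] → 'l'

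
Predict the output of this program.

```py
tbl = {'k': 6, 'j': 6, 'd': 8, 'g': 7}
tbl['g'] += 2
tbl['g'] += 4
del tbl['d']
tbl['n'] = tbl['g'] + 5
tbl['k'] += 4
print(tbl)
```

tbl['g'] = 7+2 = 9 → {'k': 6, 'j': 6, 'd': 8, 'g': 9}
tbl['g'] = 9+4 = 13 → {'k': 6, 'j': 6, 'd': 8, 'g': 13}
del 'd' → {'k': 6, 'j': 6, 'g': 13}
tbl['n'] = tbl['g']+5 = 18 → {'k': 6, 'j': 6, 'g': 13, 'n': 18}
tbl['k'] = 6+4 = 10 → {'k': 10, 'j': 6, 'g': 13, 'n': 18}

{'k': 10, 'j': 6, 'g': 13, 'n': 18}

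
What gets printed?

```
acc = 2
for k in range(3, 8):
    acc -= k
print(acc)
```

k=3: acc = 2-3 = -1
k=4: acc = (-1)-4 = -5
k=5: acc = (-5)-5 = -10
k=6: acc = (-10)-6 = -16
k=7: acc = (-16)-7 = -23

-23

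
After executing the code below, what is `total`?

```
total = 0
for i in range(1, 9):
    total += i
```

i=1: total = 0+1 = 1
i=2: total = 1+2 = 3
i=3: total = 3+3 = 6
i=4: total = 6+4 = 10
i=5: total = 10+5 = 15
i=6: total = 15+6 = 21
i=7: total = 21+7 = 28
i=8: total = 28+8 = 36

36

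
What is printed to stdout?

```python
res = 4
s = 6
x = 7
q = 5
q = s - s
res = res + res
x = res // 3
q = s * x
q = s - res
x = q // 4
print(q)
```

-2

q = 6-6 = 0
res = 4+4 = 8
x = 8//3 = 2
q = 6*2 = 12
q = 6-8 = -2
x = (-2)//4 = -1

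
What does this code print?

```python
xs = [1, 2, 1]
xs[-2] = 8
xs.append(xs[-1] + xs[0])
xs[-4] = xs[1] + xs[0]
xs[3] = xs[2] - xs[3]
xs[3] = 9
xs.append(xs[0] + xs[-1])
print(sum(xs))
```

45

xs[-2] = 8 → [1, 8, 1]
append xs[-1]+xs[0] = 1+1 = 2 → [1, 8, 1, 2]
xs[-4] = xs[1]+xs[0] = 8+1 = 9 → [9, 8, 1, 2]
xs[3] = xs[2]-xs[3] = 1-2 = -1 → [9, 8, 1, -1]
xs[3] = 9 → [9, 8, 1, 9]
append xs[0]+xs[-1] = 9+9 = 18 → [9, 8, 1, 9, 18]
sum = 45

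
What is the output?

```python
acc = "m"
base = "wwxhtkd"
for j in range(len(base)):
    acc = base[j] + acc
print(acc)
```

dkthxwwm

j=0: prepend 'w' → 'wm'
j=1: prepend 'w' → 'wwm'
j=2: prepend 'x' → 'xwwm'
j=3: prepend 'h' → 'hxwwm'
j=4: prepend 't' → 'thxwwm'
j=5: prepend 'k' → 'kthxwwm'
j=6: prepend 'd' → 'dkthxwwm'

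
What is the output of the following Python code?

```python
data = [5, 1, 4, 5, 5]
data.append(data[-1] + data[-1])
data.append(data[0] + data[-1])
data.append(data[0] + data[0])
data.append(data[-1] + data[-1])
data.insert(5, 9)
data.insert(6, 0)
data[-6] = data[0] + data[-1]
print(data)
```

[5, 1, 4, 5, 5, 25, 0, 10, 15, 10, 20]

append data[-1]+data[-1] = 5+5 = 10 → [5, 1, 4, 5, 5, 10]
append data[0]+data[-1] = 5+10 = 15 → [5, 1, 4, 5, 5, 10, 15]
append data[0]+data[0] = 5+5 = 10 → [5, 1, 4, 5, 5, 10, 15, 10]
append data[-1]+data[-1] = 10+10 = 20 → [5, 1, 4, 5, 5, 10, 15, 10, 20]
insert 9 at 5 → [5, 1, 4, 5, 5, 9, 10, 15, 10, 20]
insert 0 at 6 → [5, 1, 4, 5, 5, 9, 0, 10, 15, 10, 20]
data[-6] = data[0]+data[-1] = 5+20 = 25 → [5, 1, 4, 5, 5, 25, 0, 10, 15, 10, 20]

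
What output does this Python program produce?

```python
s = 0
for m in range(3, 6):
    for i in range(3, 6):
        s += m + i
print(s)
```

m=3,i=3: s = 0+6 = 6
m=3,i=4: s = 6+7 = 13
m=3,i=5: s = 13+8 = 21
m=4,i=3: s = 21+7 = 28
m=4,i=4: s = 28+8 = 36
m=4,i=5: s = 36+9 = 45
m=5,i=3: s = 45+8 = 53
m=5,i=4: s = 53+9 = 62
m=5,i=5: s = 62+10 = 72

72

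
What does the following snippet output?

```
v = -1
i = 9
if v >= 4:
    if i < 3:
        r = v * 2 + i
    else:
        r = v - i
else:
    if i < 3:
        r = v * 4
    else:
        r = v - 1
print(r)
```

-2

v=-1, i=9
v >= 4 is False; i < 3 is False
→ r = v - 1 = -2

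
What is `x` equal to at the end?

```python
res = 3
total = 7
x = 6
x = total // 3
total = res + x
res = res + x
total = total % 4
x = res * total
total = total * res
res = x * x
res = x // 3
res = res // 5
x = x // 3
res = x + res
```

1

x = 7//3 = 2
total = 3+2 = 5
res = 3+2 = 5
total = 5%4 = 1
x = 5*1 = 5
total = 1*5 = 5
res = 5*5 = 25
res = 5//3 = 1
res = 1//5 = 0
x = 5//3 = 1
res = 1+0 = 1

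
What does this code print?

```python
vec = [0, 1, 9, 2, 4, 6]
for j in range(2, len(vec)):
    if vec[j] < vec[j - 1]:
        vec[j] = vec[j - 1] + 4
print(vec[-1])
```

j=2: 9>=1, unchanged → [0, 1, 9, 2, 4, 6]
j=3: 2<9, vec[3] = 9+4 = 13 → [0, 1, 9, 13, 4, 6]
j=4: 4<13, vec[4] = 13+4 = 17 → [0, 1, 9, 13, 17, 6]
j=5: 6<17, vec[5] = 17+4 = 21 → [0, 1, 9, 13, 17, 21]

21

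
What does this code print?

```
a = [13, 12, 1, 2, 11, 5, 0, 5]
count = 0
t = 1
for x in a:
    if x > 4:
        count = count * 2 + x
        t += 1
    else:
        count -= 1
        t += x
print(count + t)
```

x=13: >4, count = 0*2+13 = 13; t=2
x=12: >4, count = 13*2+12 = 38; t=3
x=1: not >4, count = 38-1 = 37; t=4
x=2: not >4, count = 37-1 = 36; t=6
x=11: >4, count = 36*2+11 = 83; t=7
x=5: >4, count = 83*2+5 = 171; t=8
x=0: not >4, count = 171-1 = 170; t=8
x=5: >4, count = 170*2+5 = 345; t=9
count+t = 345+9 = 354

354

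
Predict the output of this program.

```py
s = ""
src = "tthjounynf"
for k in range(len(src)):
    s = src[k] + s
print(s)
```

k=0: prepend 't' → 't'
k=1: prepend 't' → 'tt'
k=2: prepend 'h' → 'htt'
k=3: prepend 'j' → 'jhtt'
k=4: prepend 'o' → 'ojhtt'
k=5: prepend 'u' → 'uojhtt'
k=6: prepend 'n' → 'nuojhtt'
k=7: prepend 'y' → 'ynuojhtt'
k=8: prepend 'n' → 'nynuojhtt'
k=9: prepend 'f' → 'fnynuojhtt'

fnynuojhtt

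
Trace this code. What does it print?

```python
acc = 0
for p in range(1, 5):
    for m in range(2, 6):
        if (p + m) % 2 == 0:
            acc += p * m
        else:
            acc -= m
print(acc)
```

p=1,m=2: odd sum, acc = 0-2 = -2
p=1,m=3: even sum, acc = (-2)+3 = 1
p=1,m=4: odd sum, acc = 1-4 = -3
p=1,m=5: even sum, acc = (-3)+5 = 2
p=2,m=2: even sum, acc = 2+4 = 6
p=2,m=3: odd sum, acc = 6-3 = 3
p=2,m=4: even sum, acc = 3+8 = 11
p=2,m=5: odd sum, acc = 11-5 = 6
p=3,m=2: odd sum, acc = 6-2 = 4
p=3,m=3: even sum, acc = 4+9 = 13
p=3,m=4: odd sum, acc = 13-4 = 9
p=3,m=5: even sum, acc = 9+15 = 24
p=4,m=2: even sum, acc = 24+8 = 32
p=4,m=3: odd sum, acc = 32-3 = 29
p=4,m=4: even sum, acc = 29+16 = 45
p=4,m=5: odd sum, acc = 45-5 = 40

40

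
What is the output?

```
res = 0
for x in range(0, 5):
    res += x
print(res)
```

10

x=0: res = 0+0 = 0
x=1: res = 0+1 = 1
x=2: res = 1+2 = 3
x=3: res = 3+3 = 6
x=4: res = 6+4 = 10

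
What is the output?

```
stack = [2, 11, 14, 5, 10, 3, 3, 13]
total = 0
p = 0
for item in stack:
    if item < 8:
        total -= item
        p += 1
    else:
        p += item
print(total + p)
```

item=2: <8, total = 0-2 = -2; p=1
item=11: not <8; p=12
item=14: not <8; p=26
item=5: <8, total = (-2)-5 = -7; p=27
item=10: not <8; p=37
item=3: <8, total = (-7)-3 = -10; p=38
item=3: <8, total = (-10)-3 = -13; p=39
item=13: not <8; p=52
total+p = (-13)+52 = 39

39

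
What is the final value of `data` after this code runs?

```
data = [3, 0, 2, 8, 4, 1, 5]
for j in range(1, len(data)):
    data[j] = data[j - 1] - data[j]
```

[3, 3, 1, -7, -11, -12, -17]

j=1: data[1] = 3-0 = 3 → [3, 3, 2, 8, 4, 1, 5]
j=2: data[2] = 3-2 = 1 → [3, 3, 1, 8, 4, 1, 5]
j=3: data[3] = 1-8 = -7 → [3, 3, 1, -7, 4, 1, 5]
j=4: data[4] = (-7)-4 = -11 → [3, 3, 1, -7, -11, 1, 5]
j=5: data[5] = (-11)-1 = -12 → [3, 3, 1, -7, -11, -12, 5]
j=6: data[6] = (-12)-5 = -17 → [3, 3, 1, -7, -11, -12, -17]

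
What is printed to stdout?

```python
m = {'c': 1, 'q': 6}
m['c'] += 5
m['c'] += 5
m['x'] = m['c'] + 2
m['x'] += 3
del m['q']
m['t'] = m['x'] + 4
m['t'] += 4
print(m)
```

{'c': 11, 'x': 16, 't': 24}

m['c'] = 1+5 = 6 → {'c': 6, 'q': 6}
m['c'] = 6+5 = 11 → {'c': 11, 'q': 6}
m['x'] = m['c']+2 = 13 → {'c': 11, 'q': 6, 'x': 13}
m['x'] = 13+3 = 16 → {'c': 11, 'q': 6, 'x': 16}
del 'q' → {'c': 11, 'x': 16}
m['t'] = m['x']+4 = 20 → {'c': 11, 'x': 16, 't': 20}
m['t'] = 20+4 = 24 → {'c': 11, 'x': 16, 't': 24}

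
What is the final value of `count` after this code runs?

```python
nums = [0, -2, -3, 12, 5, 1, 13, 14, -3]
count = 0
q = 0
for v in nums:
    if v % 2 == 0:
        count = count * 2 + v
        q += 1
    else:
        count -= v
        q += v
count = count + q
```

v=0: even, count = 0*2+0 = 0; q=1
v=-2: even, count = 0*2+(-2) = -2; q=2
v=-3: not even, count = (-2)-(-3) = 1; q=-1
v=12: even, count = 1*2+12 = 14; q=0
v=5: not even, count = 14-5 = 9; q=5
v=1: not even, count = 9-1 = 8; q=6
v=13: not even, count = 8-13 = -5; q=19
v=14: even, count = (-5)*2+14 = 4; q=20
v=-3: not even, count = 4-(-3) = 7; q=17
count+q = 7+17 = 24

24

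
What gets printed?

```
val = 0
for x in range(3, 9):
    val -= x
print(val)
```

-33

x=3: val = 0-3 = -3
x=4: val = (-3)-4 = -7
x=5: val = (-7)-5 = -12
x=6: val = (-12)-6 = -18
x=7: val = (-18)-7 = -25
x=8: val = (-25)-8 = -33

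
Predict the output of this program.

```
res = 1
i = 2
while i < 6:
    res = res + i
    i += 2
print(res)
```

7

i=2: res = 1+2 = 3
i=4: res = 3+4 = 7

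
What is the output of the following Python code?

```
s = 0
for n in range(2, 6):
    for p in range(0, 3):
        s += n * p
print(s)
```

n=2,p=0: s = 0+0 = 0
n=2,p=1: s = 0+2 = 2
n=2,p=2: s = 2+4 = 6
n=3,p=0: s = 6+0 = 6
n=3,p=1: s = 6+3 = 9
n=3,p=2: s = 9+6 = 15
n=4,p=0: s = 15+0 = 15
n=4,p=1: s = 15+4 = 19
n=4,p=2: s = 19+8 = 27
n=5,p=0: s = 27+0 = 27
n=5,p=1: s = 27+5 = 32
n=5,p=2: s = 32+10 = 42

42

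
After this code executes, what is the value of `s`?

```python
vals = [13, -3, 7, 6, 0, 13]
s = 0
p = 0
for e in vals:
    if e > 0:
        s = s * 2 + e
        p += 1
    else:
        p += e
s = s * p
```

e=13: >0, s = 0*2+13 = 13; p=1
e=-3: not >0; p=-2
e=7: >0, s = 13*2+7 = 33; p=-1
e=6: >0, s = 33*2+6 = 72; p=0
e=0: not >0; p=0
e=13: >0, s = 72*2+13 = 157; p=1
s*p = 157*1 = 157

157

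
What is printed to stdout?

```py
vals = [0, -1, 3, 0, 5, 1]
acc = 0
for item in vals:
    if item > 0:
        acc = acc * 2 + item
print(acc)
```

item=0: not >0
item=-1: not >0
item=3: >0, acc = 0*2+3 = 3
item=0: not >0
item=5: >0, acc = 3*2+5 = 11
item=1: >0, acc = 11*2+1 = 23

23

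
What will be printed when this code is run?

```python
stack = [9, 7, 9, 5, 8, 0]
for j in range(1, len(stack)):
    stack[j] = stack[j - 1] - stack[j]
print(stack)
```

[9, 2, -7, -12, -20, -20]

j=1: stack[1] = 9-7 = 2 → [9, 2, 9, 5, 8, 0]
j=2: stack[2] = 2-9 = -7 → [9, 2, -7, 5, 8, 0]
j=3: stack[3] = (-7)-5 = -12 → [9, 2, -7, -12, 8, 0]
j=4: stack[4] = (-12)-8 = -20 → [9, 2, -7, -12, -20, 0]
j=5: stack[5] = (-20)-0 = -20 → [9, 2, -7, -12, -20, -20]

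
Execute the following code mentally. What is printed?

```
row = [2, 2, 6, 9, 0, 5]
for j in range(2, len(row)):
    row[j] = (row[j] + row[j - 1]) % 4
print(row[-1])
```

j=2: row[2] = (6+2)%4 = 0 → [2, 2, 0, 9, 0, 5]
j=3: row[3] = (9+0)%4 = 1 → [2, 2, 0, 1, 0, 5]
j=4: row[4] = (0+1)%4 = 1 → [2, 2, 0, 1, 1, 5]
j=5: row[5] = (5+1)%4 = 2 → [2, 2, 0, 1, 1, 2]

2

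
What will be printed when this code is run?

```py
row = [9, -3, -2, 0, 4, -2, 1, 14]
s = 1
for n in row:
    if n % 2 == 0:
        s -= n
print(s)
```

n=9: not even
n=-3: not even
n=-2: even, s = 1-(-2) = 3
n=0: even, s = 3-0 = 3
n=4: even, s = 3-4 = -1
n=-2: even, s = (-1)-(-2) = 1
n=1: not even
n=14: even, s = 1-14 = -13

-13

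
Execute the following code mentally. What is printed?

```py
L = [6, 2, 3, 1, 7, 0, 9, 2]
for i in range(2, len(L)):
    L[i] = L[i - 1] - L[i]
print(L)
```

[6, 2, -1, -2, -9, -9, -18, -20]

i=2: L[2] = 2-3 = -1 → [6, 2, -1, 1, 7, 0, 9, 2]
i=3: L[3] = (-1)-1 = -2 → [6, 2, -1, -2, 7, 0, 9, 2]
i=4: L[4] = (-2)-7 = -9 → [6, 2, -1, -2, -9, 0, 9, 2]
i=5: L[5] = (-9)-0 = -9 → [6, 2, -1, -2, -9, -9, 9, 2]
i=6: L[6] = (-9)-9 = -18 → [6, 2, -1, -2, -9, -9, -18, 2]
i=7: L[7] = (-18)-2 = -20 → [6, 2, -1, -2, -9, -9, -18, -20]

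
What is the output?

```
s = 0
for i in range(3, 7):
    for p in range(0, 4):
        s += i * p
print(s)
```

108

i=3,p=0: s = 0+0 = 0
i=3,p=1: s = 0+3 = 3
i=3,p=2: s = 3+6 = 9
i=3,p=3: s = 9+9 = 18
i=4,p=0: s = 18+0 = 18
i=4,p=1: s = 18+4 = 22
i=4,p=2: s = 22+8 = 30
i=4,p=3: s = 30+12 = 42
i=5,p=0: s = 42+0 = 42
i=5,p=1: s = 42+5 = 47
i=5,p=2: s = 47+10 = 57
i=5,p=3: s = 57+15 = 72
i=6,p=0: s = 72+0 = 72
i=6,p=1: s = 72+6 = 78
i=6,p=2: s = 78+12 = 90
i=6,p=3: s = 90+18 = 108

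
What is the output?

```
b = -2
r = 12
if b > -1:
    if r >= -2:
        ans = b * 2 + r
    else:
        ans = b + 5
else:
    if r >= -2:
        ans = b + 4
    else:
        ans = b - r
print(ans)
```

b=-2, r=12
b > -1 is False; r >= -2 is True
→ ans = b + 4 = 2

2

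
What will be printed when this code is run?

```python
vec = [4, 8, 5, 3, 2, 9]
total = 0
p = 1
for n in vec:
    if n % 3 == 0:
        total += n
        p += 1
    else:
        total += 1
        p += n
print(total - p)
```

n=4: not %3==0, total = 0+1 = 1; p=5
n=8: not %3==0, total = 1+1 = 2; p=13
n=5: not %3==0, total = 2+1 = 3; p=18
n=3: %3==0, total = 3+3 = 6; p=19
n=2: not %3==0, total = 6+1 = 7; p=21
n=9: %3==0, total = 7+9 = 16; p=22
total-p = 16-22 = -6

-6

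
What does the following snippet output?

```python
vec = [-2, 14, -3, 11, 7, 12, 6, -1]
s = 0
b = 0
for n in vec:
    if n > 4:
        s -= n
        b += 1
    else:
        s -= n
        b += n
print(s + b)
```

-45

n=-2: not >4, s = 0-(-2) = 2; b=-2
n=14: >4, s = 2-14 = -12; b=-1
n=-3: not >4, s = (-12)-(-3) = -9; b=-4
n=11: >4, s = (-9)-11 = -20; b=-3
n=7: >4, s = (-20)-7 = -27; b=-2
n=12: >4, s = (-27)-12 = -39; b=-1
n=6: >4, s = (-39)-6 = -45; b=0
n=-1: not >4, s = (-45)-(-1) = -44; b=-1
s+b = (-44)+(-1) = -45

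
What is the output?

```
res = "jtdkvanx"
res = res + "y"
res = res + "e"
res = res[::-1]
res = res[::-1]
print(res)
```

jtdkvanxye

+ 'y' → 'jtdkvanxy'
+ 'e' → 'jtdkvanxye'
reverse → 'eyxnavkdtj'
reverse → 'jtdkvanxye'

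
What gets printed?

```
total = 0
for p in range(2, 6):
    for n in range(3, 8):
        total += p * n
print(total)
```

350

p=2,n=3: total = 0+6 = 6
p=2,n=4: total = 6+8 = 14
p=2,n=5: total = 14+10 = 24
p=2,n=6: total = 24+12 = 36
p=2,n=7: total = 36+14 = 50
p=3,n=3: total = 50+9 = 59
p=3,n=4: total = 59+12 = 71
p=3,n=5: total = 71+15 = 86
p=3,n=6: total = 86+18 = 104
p=3,n=7: total = 104+21 = 125
p=4,n=3: total = 125+12 = 137
p=4,n=4: total = 137+16 = 153
p=4,n=5: total = 153+20 = 173
p=4,n=6: total = 173+24 = 197
p=4,n=7: total = 197+28 = 225
p=5,n=3: total = 225+15 = 240
p=5,n=4: total = 240+20 = 260
p=5,n=5: total = 260+25 = 285
p=5,n=6: total = 285+30 = 315
p=5,n=7: total = 315+35 = 350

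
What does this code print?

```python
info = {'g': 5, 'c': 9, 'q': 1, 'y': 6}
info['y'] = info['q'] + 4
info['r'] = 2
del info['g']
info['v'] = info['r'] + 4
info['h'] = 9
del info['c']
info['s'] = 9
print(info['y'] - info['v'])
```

info['y'] = info['q']+4 = 5 → {'g': 5, 'c': 9, 'q': 1, 'y': 5}
info['r'] = 2 → {'g': 5, 'c': 9, 'q': 1, 'y': 5, 'r': 2}
del 'g' → {'c': 9, 'q': 1, 'y': 5, 'r': 2}
info['v'] = info['r']+4 = 6 → {'c': 9, 'q': 1, 'y': 5, 'r': 2, 'v': 6}
info['h'] = 9 → {'c': 9, 'q': 1, 'y': 5, 'r': 2, 'v': 6, 'h': 9}
del 'c' → {'q': 1, 'y': 5, 'r': 2, 'v': 6, 'h': 9}
info['s'] = 9 → {'q': 1, 'y': 5, 'r': 2, 'v': 6, 'h': 9, 's': 9}
info['y']-info['v'] = 5-6 = -1

-1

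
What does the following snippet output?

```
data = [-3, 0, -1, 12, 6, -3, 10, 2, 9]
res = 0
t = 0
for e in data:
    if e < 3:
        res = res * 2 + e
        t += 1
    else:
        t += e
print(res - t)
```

e=-3: <3, res = 0*2+(-3) = -3; t=1
e=0: <3, res = (-3)*2+0 = -6; t=2
e=-1: <3, res = (-6)*2+(-1) = -13; t=3
e=12: not <3; t=15
e=6: not <3; t=21
e=-3: <3, res = (-13)*2+(-3) = -29; t=22
e=10: not <3; t=32
e=2: <3, res = (-29)*2+2 = -56; t=33
e=9: not <3; t=42
res-t = (-56)-42 = -98

-98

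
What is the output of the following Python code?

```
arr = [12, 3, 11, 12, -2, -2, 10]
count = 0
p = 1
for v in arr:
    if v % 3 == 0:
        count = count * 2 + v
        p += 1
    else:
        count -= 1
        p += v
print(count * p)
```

v=12: %3==0, count = 0*2+12 = 12; p=2
v=3: %3==0, count = 12*2+3 = 27; p=3
v=11: not %3==0, count = 27-1 = 26; p=14
v=12: %3==0, count = 26*2+12 = 64; p=15
v=-2: not %3==0, count = 64-1 = 63; p=13
v=-2: not %3==0, count = 63-1 = 62; p=11
v=10: not %3==0, count = 62-1 = 61; p=21
count*p = 61*21 = 1281

1281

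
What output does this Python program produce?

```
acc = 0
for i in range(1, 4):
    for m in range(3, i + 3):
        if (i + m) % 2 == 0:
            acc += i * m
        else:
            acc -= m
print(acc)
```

28

i=1,m=3: even sum, acc = 0+3 = 3
i=2,m=3: odd sum, acc = 3-3 = 0
i=2,m=4: even sum, acc = 0+8 = 8
i=3,m=3: even sum, acc = 8+9 = 17
i=3,m=4: odd sum, acc = 17-4 = 13
i=3,m=5: even sum, acc = 13+15 = 28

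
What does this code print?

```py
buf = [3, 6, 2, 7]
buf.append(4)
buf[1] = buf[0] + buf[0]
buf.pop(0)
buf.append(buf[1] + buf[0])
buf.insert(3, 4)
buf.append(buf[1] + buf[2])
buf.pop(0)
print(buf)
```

[2, 7, 4, 4, 8, 9]

append 4 → [3, 6, 2, 7, 4]
buf[1] = buf[0]+buf[0] = 3+3 = 6 → [3, 6, 2, 7, 4]
pop(0) removes 3 → [6, 2, 7, 4]
append buf[1]+buf[0] = 2+6 = 8 → [6, 2, 7, 4, 8]
insert 4 at 3 → [6, 2, 7, 4, 4, 8]
append buf[1]+buf[2] = 2+7 = 9 → [6, 2, 7, 4, 4, 8, 9]
pop(0) removes 6 → [2, 7, 4, 4, 8, 9]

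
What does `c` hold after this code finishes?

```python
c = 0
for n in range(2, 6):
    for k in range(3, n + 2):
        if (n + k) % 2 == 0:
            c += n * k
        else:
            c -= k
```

n=2,k=3: odd sum, c = 0-3 = -3
n=3,k=3: even sum, c = (-3)+9 = 6
n=3,k=4: odd sum, c = 6-4 = 2
n=4,k=3: odd sum, c = 2-3 = -1
n=4,k=4: even sum, c = (-1)+16 = 15
n=4,k=5: odd sum, c = 15-5 = 10
n=5,k=3: even sum, c = 10+15 = 25
n=5,k=4: odd sum, c = 25-4 = 21
n=5,k=5: even sum, c = 21+25 = 46
n=5,k=6: odd sum, c = 46-6 = 40

40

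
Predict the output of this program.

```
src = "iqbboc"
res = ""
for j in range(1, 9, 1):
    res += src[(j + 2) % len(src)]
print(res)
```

bociqbbo

j=1: add src[3]='b' → 'b'
j=2: add src[4]='o' → 'bo'
j=3: add src[5]='c' → 'boc'
j=4: add src[0]='i' → 'boci'
j=5: add src[1]='q' → 'bociq'
j=6: add src[2]='b' → 'bociqb'
j=7: add src[3]='b' → 'bociqbb'
j=8: add src[4]='o' → 'bociqbbo'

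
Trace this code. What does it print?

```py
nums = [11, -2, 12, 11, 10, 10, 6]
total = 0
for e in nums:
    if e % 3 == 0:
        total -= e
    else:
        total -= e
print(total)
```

e=11: not %3==0, total = 0-11 = -11
e=-2: not %3==0, total = (-11)-(-2) = -9
e=12: %3==0, total = (-9)-12 = -21
e=11: not %3==0, total = (-21)-11 = -32
e=10: not %3==0, total = (-32)-10 = -42
e=10: not %3==0, total = (-42)-10 = -52
e=6: %3==0, total = (-52)-6 = -58

-58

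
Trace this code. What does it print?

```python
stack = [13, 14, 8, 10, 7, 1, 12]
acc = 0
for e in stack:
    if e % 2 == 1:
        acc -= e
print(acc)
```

-21

e=13: odd, acc = 0-13 = -13
e=14: not odd
e=8: not odd
e=10: not odd
e=7: odd, acc = (-13)-7 = -20
e=1: odd, acc = (-20)-1 = -21
e=12: not odd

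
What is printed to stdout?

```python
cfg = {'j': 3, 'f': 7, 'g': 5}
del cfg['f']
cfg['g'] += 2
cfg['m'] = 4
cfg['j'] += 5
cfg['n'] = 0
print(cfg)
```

{'j': 8, 'g': 7, 'm': 4, 'n': 0}

del 'f' → {'j': 3, 'g': 5}
cfg['g'] = 5+2 = 7 → {'j': 3, 'g': 7}
cfg['m'] = 4 → {'j': 3, 'g': 7, 'm': 4}
cfg['j'] = 3+5 = 8 → {'j': 8, 'g': 7, 'm': 4}
cfg['n'] = 0 → {'j': 8, 'g': 7, 'm': 4, 'n': 0}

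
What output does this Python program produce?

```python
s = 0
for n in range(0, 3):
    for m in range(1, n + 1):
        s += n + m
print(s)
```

n=1,m=1: s = 0+2 = 2
n=2,m=1: s = 2+3 = 5
n=2,m=2: s = 5+4 = 9

9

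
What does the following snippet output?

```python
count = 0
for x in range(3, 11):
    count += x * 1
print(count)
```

52

x=3: count = 0+3*1 = 3
x=4: count = 3+4*1 = 7
x=5: count = 7+5*1 = 12
x=6: count = 12+6*1 = 18
x=7: count = 18+7*1 = 25
x=8: count = 25+8*1 = 33
x=9: count = 33+9*1 = 42
x=10: count = 42+10*1 = 52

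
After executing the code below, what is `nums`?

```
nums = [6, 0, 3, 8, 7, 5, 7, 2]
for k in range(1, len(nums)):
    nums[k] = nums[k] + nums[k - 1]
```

k=1: nums[1] = 0+6 = 6 → [6, 6, 3, 8, 7, 5, 7, 2]
k=2: nums[2] = 3+6 = 9 → [6, 6, 9, 8, 7, 5, 7, 2]
k=3: nums[3] = 8+9 = 17 → [6, 6, 9, 17, 7, 5, 7, 2]
k=4: nums[4] = 7+17 = 24 → [6, 6, 9, 17, 24, 5, 7, 2]
k=5: nums[5] = 5+24 = 29 → [6, 6, 9, 17, 24, 29, 7, 2]
k=6: nums[6] = 7+29 = 36 → [6, 6, 9, 17, 24, 29, 36, 2]
k=7: nums[7] = 2+36 = 38 → [6, 6, 9, 17, 24, 29, 36, 38]

[6, 6, 9, 17, 24, 29, 36, 38]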